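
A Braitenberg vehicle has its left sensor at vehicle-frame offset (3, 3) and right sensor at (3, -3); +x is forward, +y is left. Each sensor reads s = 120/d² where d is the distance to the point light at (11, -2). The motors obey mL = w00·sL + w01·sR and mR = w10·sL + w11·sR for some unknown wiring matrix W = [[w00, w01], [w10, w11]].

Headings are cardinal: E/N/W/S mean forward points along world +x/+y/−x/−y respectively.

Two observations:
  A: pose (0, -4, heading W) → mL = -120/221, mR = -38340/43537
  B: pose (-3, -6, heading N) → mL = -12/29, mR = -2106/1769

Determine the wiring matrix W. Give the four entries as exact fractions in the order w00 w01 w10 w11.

obs A: pose=(0,-4,W) → sL=120/221, sR=120/197, mL=-120/221, mR=-38340/43537
obs B: pose=(-3,-6,N) → sL=12/29, sR=60/61, mL=-12/29, mR=-2106/1769
sensor matrix S = [[120/221, 120/197], [12/29, 60/61]]; det S = 21720960/77016953
solve [mL_A; mL_B] = S·[w00; w01] and [mR_A; mR_B] = S·[w10; w11]:
  w00 = -1, w01 = 0, w10 = -1/2, w11 = -1

-1 0 -1/2 -1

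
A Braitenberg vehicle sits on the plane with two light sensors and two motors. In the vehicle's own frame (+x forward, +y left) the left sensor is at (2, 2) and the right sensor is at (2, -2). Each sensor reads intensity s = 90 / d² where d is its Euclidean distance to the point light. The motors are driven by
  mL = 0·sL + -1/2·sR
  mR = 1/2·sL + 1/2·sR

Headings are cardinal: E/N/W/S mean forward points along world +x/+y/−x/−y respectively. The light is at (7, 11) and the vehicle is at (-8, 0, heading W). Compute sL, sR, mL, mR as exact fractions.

left sensor world pos  = (-10, -2); dL² = 458
right sensor world pos = (-10, 2); dR² = 370
sL = 90/458 = 45/229
sR = 90/370 = 9/37
mL = 0·sL + -1/2·sR = -9/74
mR = 1/2·sL + 1/2·sR = 1863/8473

45/229 9/37 -9/74 1863/8473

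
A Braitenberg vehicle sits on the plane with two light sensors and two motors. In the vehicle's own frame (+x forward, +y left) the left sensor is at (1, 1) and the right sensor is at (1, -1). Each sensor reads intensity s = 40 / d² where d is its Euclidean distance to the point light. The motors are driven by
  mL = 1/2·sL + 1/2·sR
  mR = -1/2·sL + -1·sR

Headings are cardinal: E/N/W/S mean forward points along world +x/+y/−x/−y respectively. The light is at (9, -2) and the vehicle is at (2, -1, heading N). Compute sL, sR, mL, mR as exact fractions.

10/17 1 27/34 -22/17

left sensor world pos  = (1, 0); dL² = 68
right sensor world pos = (3, 0); dR² = 40
sL = 40/68 = 10/17
sR = 40/40 = 1
mL = 1/2·sL + 1/2·sR = 27/34
mR = -1/2·sL + -1·sR = -22/17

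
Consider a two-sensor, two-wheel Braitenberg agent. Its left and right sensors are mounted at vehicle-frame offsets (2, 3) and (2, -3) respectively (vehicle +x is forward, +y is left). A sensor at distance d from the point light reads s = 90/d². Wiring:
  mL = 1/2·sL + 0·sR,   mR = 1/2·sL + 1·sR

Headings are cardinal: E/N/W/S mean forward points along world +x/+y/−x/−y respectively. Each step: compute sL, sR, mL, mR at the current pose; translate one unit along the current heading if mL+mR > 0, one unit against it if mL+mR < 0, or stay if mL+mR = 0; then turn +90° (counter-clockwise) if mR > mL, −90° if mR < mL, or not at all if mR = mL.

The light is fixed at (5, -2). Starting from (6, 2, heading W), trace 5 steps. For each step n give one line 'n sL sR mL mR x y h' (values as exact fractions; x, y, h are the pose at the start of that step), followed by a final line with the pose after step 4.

n=0: pose=(6,2,W); sL=45, sR=9/5; mL=45/2, mR=243/10; mL+mR=234/5 → advance +1; mR−mL=9/5 → turn +1·90°
n=1: pose=(5,2,S); sL=90/13, sR=90/13; mL=45/13, mR=135/13; mL+mR=180/13 → advance +1; mR−mL=90/13 → turn +1·90°
n=2: pose=(5,1,E); sL=9/4, sR=45/2; mL=9/8, mR=189/8; mL+mR=99/4 → advance +1; mR−mL=45/2 → turn +1·90°
n=3: pose=(6,1,N); sL=90/29, sR=90/41; mL=45/29, mR=4455/1189; mL+mR=6300/1189 → advance +1; mR−mL=90/41 → turn +1·90°
n=4: pose=(6,2,W); sL=45, sR=9/5; mL=45/2, mR=243/10; mL+mR=234/5 → advance +1; mR−mL=9/5 → turn +1·90°

0 45 9/5 45/2 243/10 6 2 W
1 90/13 90/13 45/13 135/13 5 2 S
2 9/4 45/2 9/8 189/8 5 1 E
3 90/29 90/41 45/29 4455/1189 6 1 N
4 45 9/5 45/2 243/10 6 2 W
final 5 2 S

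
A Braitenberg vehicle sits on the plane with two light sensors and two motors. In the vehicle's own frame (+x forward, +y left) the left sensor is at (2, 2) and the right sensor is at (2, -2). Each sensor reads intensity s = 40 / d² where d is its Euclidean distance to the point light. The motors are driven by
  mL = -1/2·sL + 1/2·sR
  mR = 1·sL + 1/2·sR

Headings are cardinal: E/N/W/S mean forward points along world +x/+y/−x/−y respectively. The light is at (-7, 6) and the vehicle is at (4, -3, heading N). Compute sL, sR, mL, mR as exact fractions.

4/13 20/109 -88/1417 566/1417

left sensor world pos  = (2, -1); dL² = 130
right sensor world pos = (6, -1); dR² = 218
sL = 40/130 = 4/13
sR = 40/218 = 20/109
mL = -1/2·sL + 1/2·sR = -88/1417
mR = 1·sL + 1/2·sR = 566/1417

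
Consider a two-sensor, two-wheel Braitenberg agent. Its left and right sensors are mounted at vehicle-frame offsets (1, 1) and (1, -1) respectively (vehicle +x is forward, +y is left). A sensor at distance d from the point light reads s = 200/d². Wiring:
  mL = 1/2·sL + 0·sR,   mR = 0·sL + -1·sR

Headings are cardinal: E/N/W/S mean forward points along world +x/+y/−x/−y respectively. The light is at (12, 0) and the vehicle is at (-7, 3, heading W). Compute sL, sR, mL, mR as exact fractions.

50/101 25/52 25/101 -25/52

left sensor world pos  = (-8, 2); dL² = 404
right sensor world pos = (-8, 4); dR² = 416
sL = 200/404 = 50/101
sR = 200/416 = 25/52
mL = 1/2·sL + 0·sR = 25/101
mR = 0·sL + -1·sR = -25/52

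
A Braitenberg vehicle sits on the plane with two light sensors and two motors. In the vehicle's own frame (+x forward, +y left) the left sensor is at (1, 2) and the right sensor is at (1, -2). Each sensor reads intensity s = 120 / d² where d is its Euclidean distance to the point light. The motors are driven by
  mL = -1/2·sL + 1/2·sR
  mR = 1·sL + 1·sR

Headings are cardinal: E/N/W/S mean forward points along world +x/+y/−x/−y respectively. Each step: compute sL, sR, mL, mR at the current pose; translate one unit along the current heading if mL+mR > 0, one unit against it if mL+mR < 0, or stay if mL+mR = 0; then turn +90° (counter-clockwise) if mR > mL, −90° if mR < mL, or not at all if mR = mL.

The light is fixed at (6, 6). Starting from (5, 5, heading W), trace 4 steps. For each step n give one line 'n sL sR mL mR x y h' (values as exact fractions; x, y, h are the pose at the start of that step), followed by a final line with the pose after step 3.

0 120/13 24 96/13 432/13 5 5 W
1 30 6 -12 36 4 5 S
2 120 120/17 -960/17 2160/17 4 4 E
3 12 60 24 72 5 4 N
final 5 5 W

n=0: pose=(5,5,W); sL=120/13, sR=24; mL=96/13, mR=432/13; mL+mR=528/13 → advance +1; mR−mL=336/13 → turn +1·90°
n=1: pose=(4,5,S); sL=30, sR=6; mL=-12, mR=36; mL+mR=24 → advance +1; mR−mL=48 → turn +1·90°
n=2: pose=(4,4,E); sL=120, sR=120/17; mL=-960/17, mR=2160/17; mL+mR=1200/17 → advance +1; mR−mL=3120/17 → turn +1·90°
n=3: pose=(5,4,N); sL=12, sR=60; mL=24, mR=72; mL+mR=96 → advance +1; mR−mL=48 → turn +1·90°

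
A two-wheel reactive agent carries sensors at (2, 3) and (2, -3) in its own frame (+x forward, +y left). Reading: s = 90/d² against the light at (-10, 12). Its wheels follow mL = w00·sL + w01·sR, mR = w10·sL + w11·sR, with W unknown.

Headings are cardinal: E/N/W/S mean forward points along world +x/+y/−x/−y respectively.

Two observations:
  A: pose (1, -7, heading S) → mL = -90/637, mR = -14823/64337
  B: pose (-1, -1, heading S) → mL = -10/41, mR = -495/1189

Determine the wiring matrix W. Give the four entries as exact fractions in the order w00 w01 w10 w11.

-1 0 -1 -1/2

obs A: pose=(1,-7,S) → sL=90/637, sR=18/101, mL=-90/637, mR=-14823/64337
obs B: pose=(-1,-1,S) → sL=10/41, sR=10/29, mL=-10/41, mR=-495/1189
sensor matrix S = [[90/637, 18/101], [10/41, 10/29]]; det S = 401760/76496693
solve [mL_A; mL_B] = S·[w00; w01] and [mR_A; mR_B] = S·[w10; w11]:
  w00 = -1, w01 = 0, w10 = -1, w11 = -1/2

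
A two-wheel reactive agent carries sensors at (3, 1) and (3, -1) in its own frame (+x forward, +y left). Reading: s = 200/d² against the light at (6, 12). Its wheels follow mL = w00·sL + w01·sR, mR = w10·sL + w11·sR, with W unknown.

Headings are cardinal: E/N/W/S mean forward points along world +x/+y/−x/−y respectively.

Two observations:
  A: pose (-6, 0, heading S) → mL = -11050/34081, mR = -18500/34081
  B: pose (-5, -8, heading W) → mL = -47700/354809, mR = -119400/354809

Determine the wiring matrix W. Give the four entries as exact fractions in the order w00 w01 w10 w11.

-1 1/2 -1/2 -1/2

obs A: pose=(-6,0,S) → sL=100/173, sR=100/197, mL=-11050/34081, mR=-18500/34081
obs B: pose=(-5,-8,W) → sL=200/637, sR=200/557, mL=-47700/354809, mR=-119400/354809
sensor matrix S = [[100/173, 100/197], [200/637, 200/557]]; det S = 582560000/12092245529
solve [mL_A; mL_B] = S·[w00; w01] and [mR_A; mR_B] = S·[w10; w11]:
  w00 = -1, w01 = 1/2, w10 = -1/2, w11 = -1/2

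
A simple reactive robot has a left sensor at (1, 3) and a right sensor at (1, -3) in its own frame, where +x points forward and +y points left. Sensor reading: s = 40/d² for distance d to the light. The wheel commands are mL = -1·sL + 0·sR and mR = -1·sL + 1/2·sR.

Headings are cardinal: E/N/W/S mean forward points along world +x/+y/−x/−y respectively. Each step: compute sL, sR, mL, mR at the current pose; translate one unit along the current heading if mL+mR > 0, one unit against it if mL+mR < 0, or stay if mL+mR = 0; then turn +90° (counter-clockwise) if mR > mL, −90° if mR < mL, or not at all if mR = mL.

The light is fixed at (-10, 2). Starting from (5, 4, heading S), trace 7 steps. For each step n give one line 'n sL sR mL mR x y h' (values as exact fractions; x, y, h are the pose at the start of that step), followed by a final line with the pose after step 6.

n=0: pose=(5,4,S); sL=8/65, sR=8/29; mL=-8/65, mR=28/1885; mL+mR=-204/1885 → advance -1; mR−mL=4/29 → turn +1·90°
n=1: pose=(5,5,E); sL=10/73, sR=5/32; mL=-10/73, mR=-275/4672; mL+mR=-915/4672 → advance -1; mR−mL=5/64 → turn +1·90°
n=2: pose=(4,5,N); sL=40/137, sR=8/61; mL=-40/137, mR=-1892/8357; mL+mR=-4332/8357 → advance -1; mR−mL=4/61 → turn +1·90°
n=3: pose=(4,4,W); sL=4/17, sR=20/97; mL=-4/17, mR=-218/1649; mL+mR=-606/1649 → advance -1; mR−mL=10/97 → turn +1·90°
n=4: pose=(5,4,S); sL=8/65, sR=8/29; mL=-8/65, mR=28/1885; mL+mR=-204/1885 → advance -1; mR−mL=4/29 → turn +1·90°
n=5: pose=(5,5,E); sL=10/73, sR=5/32; mL=-10/73, mR=-275/4672; mL+mR=-915/4672 → advance -1; mR−mL=5/64 → turn +1·90°
n=6: pose=(4,5,N); sL=40/137, sR=8/61; mL=-40/137, mR=-1892/8357; mL+mR=-4332/8357 → advance -1; mR−mL=4/61 → turn +1·90°

0 8/65 8/29 -8/65 28/1885 5 4 S
1 10/73 5/32 -10/73 -275/4672 5 5 E
2 40/137 8/61 -40/137 -1892/8357 4 5 N
3 4/17 20/97 -4/17 -218/1649 4 4 W
4 8/65 8/29 -8/65 28/1885 5 4 S
5 10/73 5/32 -10/73 -275/4672 5 5 E
6 40/137 8/61 -40/137 -1892/8357 4 5 N
final 4 4 W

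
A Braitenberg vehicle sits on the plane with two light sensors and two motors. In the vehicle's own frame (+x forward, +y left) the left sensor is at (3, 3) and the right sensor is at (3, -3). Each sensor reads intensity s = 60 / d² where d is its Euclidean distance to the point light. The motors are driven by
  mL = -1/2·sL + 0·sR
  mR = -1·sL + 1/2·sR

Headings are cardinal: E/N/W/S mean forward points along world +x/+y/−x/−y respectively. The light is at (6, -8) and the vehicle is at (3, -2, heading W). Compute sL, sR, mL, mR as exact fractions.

left sensor world pos  = (0, -5); dL² = 45
right sensor world pos = (0, 1); dR² = 117
sL = 60/45 = 4/3
sR = 60/117 = 20/39
mL = -1/2·sL + 0·sR = -2/3
mR = -1·sL + 1/2·sR = -14/13

4/3 20/39 -2/3 -14/13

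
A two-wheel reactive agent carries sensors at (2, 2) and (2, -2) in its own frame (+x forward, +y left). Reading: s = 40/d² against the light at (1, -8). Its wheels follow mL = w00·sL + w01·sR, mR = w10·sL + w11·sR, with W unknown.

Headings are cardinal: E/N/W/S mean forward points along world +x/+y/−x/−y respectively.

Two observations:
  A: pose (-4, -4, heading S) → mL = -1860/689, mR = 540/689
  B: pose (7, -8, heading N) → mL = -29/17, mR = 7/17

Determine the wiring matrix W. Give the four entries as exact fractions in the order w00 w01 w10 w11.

-1 1/2 1/2 -1

obs A: pose=(-4,-4,S) → sL=40/13, sR=40/53, mL=-1860/689, mR=540/689
obs B: pose=(7,-8,N) → sL=2, sR=10/17, mL=-29/17, mR=7/17
sensor matrix S = [[40/13, 40/53], [2, 10/17]]; det S = 3520/11713
solve [mL_A; mL_B] = S·[w00; w01] and [mR_A; mR_B] = S·[w10; w11]:
  w00 = -1, w01 = 1/2, w10 = 1/2, w11 = -1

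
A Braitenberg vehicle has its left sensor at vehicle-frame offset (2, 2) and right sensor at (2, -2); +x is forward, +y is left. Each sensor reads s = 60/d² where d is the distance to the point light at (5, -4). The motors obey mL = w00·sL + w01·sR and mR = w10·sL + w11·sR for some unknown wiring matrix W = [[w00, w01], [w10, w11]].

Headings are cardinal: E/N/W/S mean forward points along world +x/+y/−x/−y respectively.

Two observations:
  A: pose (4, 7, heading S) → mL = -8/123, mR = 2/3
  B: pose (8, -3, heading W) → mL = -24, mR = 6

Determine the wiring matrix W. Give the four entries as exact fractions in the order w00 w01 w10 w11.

-1 1 0 1

obs A: pose=(4,7,S) → sL=30/41, sR=2/3, mL=-8/123, mR=2/3
obs B: pose=(8,-3,W) → sL=30, sR=6, mL=-24, mR=6
sensor matrix S = [[30/41, 2/3], [30, 6]]; det S = -640/41
solve [mL_A; mL_B] = S·[w00; w01] and [mR_A; mR_B] = S·[w10; w11]:
  w00 = -1, w01 = 1, w10 = 0, w11 = 1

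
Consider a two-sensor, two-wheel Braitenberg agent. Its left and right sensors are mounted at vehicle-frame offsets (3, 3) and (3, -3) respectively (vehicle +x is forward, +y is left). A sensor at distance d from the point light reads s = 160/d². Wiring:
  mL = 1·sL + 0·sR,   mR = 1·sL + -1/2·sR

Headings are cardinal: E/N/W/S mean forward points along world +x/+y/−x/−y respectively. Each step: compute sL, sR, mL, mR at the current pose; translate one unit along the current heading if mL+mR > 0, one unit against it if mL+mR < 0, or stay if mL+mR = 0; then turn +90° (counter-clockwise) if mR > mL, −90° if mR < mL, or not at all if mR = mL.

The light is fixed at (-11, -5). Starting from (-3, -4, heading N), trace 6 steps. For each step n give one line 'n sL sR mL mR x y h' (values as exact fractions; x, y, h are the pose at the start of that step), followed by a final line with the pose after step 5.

0 160/41 160/137 160/41 18640/5617 -3 -4 N
1 80/73 80/61 80/73 1960/4453 -3 -3 E
2 32/29 160/37 32/29 -1136/1073 -2 -3 S
3 4 40/13 4 32/13 -2 -4 W
4 160/41 160/137 160/41 18640/5617 -3 -4 N
5 80/73 80/61 80/73 1960/4453 -3 -3 E
final -2 -3 S

n=0: pose=(-3,-4,N); sL=160/41, sR=160/137; mL=160/41, mR=18640/5617; mL+mR=40560/5617 → advance +1; mR−mL=-80/137 → turn -1·90°
n=1: pose=(-3,-3,E); sL=80/73, sR=80/61; mL=80/73, mR=1960/4453; mL+mR=6840/4453 → advance +1; mR−mL=-40/61 → turn -1·90°
n=2: pose=(-2,-3,S); sL=32/29, sR=160/37; mL=32/29, mR=-1136/1073; mL+mR=48/1073 → advance +1; mR−mL=-80/37 → turn -1·90°
n=3: pose=(-2,-4,W); sL=4, sR=40/13; mL=4, mR=32/13; mL+mR=84/13 → advance +1; mR−mL=-20/13 → turn -1·90°
n=4: pose=(-3,-4,N); sL=160/41, sR=160/137; mL=160/41, mR=18640/5617; mL+mR=40560/5617 → advance +1; mR−mL=-80/137 → turn -1·90°
n=5: pose=(-3,-3,E); sL=80/73, sR=80/61; mL=80/73, mR=1960/4453; mL+mR=6840/4453 → advance +1; mR−mL=-40/61 → turn -1·90°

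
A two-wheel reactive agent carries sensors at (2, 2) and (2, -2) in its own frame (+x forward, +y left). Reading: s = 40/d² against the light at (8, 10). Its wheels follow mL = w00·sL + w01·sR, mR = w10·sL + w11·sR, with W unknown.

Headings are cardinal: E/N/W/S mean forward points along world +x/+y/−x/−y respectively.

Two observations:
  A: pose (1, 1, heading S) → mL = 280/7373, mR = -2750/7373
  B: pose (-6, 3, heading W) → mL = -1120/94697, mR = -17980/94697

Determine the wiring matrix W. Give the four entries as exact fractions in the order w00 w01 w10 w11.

1/2 -1/2 -1 -1/2

obs A: pose=(1,1,S) → sL=20/73, sR=20/101, mL=280/7373, mR=-2750/7373
obs B: pose=(-6,3,W) → sL=40/337, sR=40/281, mL=-1120/94697, mR=-17980/94697
sensor matrix S = [[20/73, 20/101], [40/337, 40/281]]; det S = 10819200/698200981
solve [mL_A; mL_B] = S·[w00; w01] and [mR_A; mR_B] = S·[w10; w11]:
  w00 = 1/2, w01 = -1/2, w10 = -1, w11 = -1/2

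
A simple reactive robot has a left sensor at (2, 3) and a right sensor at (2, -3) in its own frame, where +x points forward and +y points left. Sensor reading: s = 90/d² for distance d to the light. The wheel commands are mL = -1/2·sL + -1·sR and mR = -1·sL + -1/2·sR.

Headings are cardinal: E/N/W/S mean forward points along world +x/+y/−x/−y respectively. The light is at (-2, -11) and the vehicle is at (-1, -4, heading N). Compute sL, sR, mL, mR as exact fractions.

18/17 90/97 -2403/1649 -2511/1649

left sensor world pos  = (-4, -2); dL² = 85
right sensor world pos = (2, -2); dR² = 97
sL = 90/85 = 18/17
sR = 90/97 = 90/97
mL = -1/2·sL + -1·sR = -2403/1649
mR = -1·sL + -1/2·sR = -2511/1649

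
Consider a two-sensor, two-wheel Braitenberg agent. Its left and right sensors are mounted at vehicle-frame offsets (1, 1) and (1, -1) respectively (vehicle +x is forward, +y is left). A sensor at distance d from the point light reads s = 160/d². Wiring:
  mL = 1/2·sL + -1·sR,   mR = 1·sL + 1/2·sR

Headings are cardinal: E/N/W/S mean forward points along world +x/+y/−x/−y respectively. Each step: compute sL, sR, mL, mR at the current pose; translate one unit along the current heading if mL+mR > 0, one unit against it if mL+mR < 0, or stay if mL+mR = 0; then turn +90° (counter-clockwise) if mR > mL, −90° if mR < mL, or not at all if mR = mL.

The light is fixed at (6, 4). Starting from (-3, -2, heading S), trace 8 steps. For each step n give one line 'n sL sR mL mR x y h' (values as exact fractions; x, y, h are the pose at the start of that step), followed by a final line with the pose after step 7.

0 160/113 160/149 -6160/16837 32880/16837 -3 -2 S
1 8/5 5/4 -9/20 89/40 -3 -3 E
2 160/117 32/17 -2384/1989 4592/1989 -2 -3 N
3 16/13 80/53 -616/689 1368/689 -2 -2 W
4 160/113 160/149 -6160/16837 32880/16837 -3 -2 S
5 8/5 5/4 -9/20 89/40 -3 -3 E
6 160/117 32/17 -2384/1989 4592/1989 -2 -3 N
7 16/13 80/53 -616/689 1368/689 -2 -2 W
final -3 -2 S

n=0: pose=(-3,-2,S); sL=160/113, sR=160/149; mL=-6160/16837, mR=32880/16837; mL+mR=26720/16837 → advance +1; mR−mL=39040/16837 → turn +1·90°
n=1: pose=(-3,-3,E); sL=8/5, sR=5/4; mL=-9/20, mR=89/40; mL+mR=71/40 → advance +1; mR−mL=107/40 → turn +1·90°
n=2: pose=(-2,-3,N); sL=160/117, sR=32/17; mL=-2384/1989, mR=4592/1989; mL+mR=736/663 → advance +1; mR−mL=6976/1989 → turn +1·90°
n=3: pose=(-2,-2,W); sL=16/13, sR=80/53; mL=-616/689, mR=1368/689; mL+mR=752/689 → advance +1; mR−mL=1984/689 → turn +1·90°
n=4: pose=(-3,-2,S); sL=160/113, sR=160/149; mL=-6160/16837, mR=32880/16837; mL+mR=26720/16837 → advance +1; mR−mL=39040/16837 → turn +1·90°
n=5: pose=(-3,-3,E); sL=8/5, sR=5/4; mL=-9/20, mR=89/40; mL+mR=71/40 → advance +1; mR−mL=107/40 → turn +1·90°
n=6: pose=(-2,-3,N); sL=160/117, sR=32/17; mL=-2384/1989, mR=4592/1989; mL+mR=736/663 → advance +1; mR−mL=6976/1989 → turn +1·90°
n=7: pose=(-2,-2,W); sL=16/13, sR=80/53; mL=-616/689, mR=1368/689; mL+mR=752/689 → advance +1; mR−mL=1984/689 → turn +1·90°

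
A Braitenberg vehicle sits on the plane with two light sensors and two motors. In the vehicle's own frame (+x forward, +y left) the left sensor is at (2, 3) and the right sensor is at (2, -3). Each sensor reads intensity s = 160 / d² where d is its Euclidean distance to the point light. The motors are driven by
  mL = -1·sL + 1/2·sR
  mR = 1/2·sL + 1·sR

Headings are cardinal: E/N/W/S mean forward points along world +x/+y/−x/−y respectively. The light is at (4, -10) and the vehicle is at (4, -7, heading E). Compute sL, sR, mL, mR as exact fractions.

4 40 16 42

left sensor world pos  = (6, -4); dL² = 40
right sensor world pos = (6, -10); dR² = 4
sL = 160/40 = 4
sR = 160/4 = 40
mL = -1·sL + 1/2·sR = 16
mR = 1/2·sL + 1·sR = 42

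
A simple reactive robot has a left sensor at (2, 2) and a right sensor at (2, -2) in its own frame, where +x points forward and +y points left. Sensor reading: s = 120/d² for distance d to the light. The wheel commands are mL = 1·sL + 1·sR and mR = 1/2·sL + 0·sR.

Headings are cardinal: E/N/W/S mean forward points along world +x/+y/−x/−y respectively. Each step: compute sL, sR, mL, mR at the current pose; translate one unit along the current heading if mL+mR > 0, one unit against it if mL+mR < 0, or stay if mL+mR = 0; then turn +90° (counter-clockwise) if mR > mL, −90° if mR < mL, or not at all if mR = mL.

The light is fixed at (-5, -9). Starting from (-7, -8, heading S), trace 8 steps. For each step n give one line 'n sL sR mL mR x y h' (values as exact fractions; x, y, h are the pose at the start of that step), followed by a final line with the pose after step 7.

0 120 120/17 2160/17 60 -7 -8 S
1 6 6 12 3 -7 -9 W
2 120/29 24 816/29 60/29 -8 -9 N
3 12 60 72 6 -8 -8 E
4 120 120/17 2160/17 60 -7 -8 S
5 6 6 12 3 -7 -9 W
6 120/29 24 816/29 60/29 -8 -9 N
7 12 60 72 6 -8 -8 E
final -7 -8 S

n=0: pose=(-7,-8,S); sL=120, sR=120/17; mL=2160/17, mR=60; mL+mR=3180/17 → advance +1; mR−mL=-1140/17 → turn -1·90°
n=1: pose=(-7,-9,W); sL=6, sR=6; mL=12, mR=3; mL+mR=15 → advance +1; mR−mL=-9 → turn -1·90°
n=2: pose=(-8,-9,N); sL=120/29, sR=24; mL=816/29, mR=60/29; mL+mR=876/29 → advance +1; mR−mL=-756/29 → turn -1·90°
n=3: pose=(-8,-8,E); sL=12, sR=60; mL=72, mR=6; mL+mR=78 → advance +1; mR−mL=-66 → turn -1·90°
n=4: pose=(-7,-8,S); sL=120, sR=120/17; mL=2160/17, mR=60; mL+mR=3180/17 → advance +1; mR−mL=-1140/17 → turn -1·90°
n=5: pose=(-7,-9,W); sL=6, sR=6; mL=12, mR=3; mL+mR=15 → advance +1; mR−mL=-9 → turn -1·90°
n=6: pose=(-8,-9,N); sL=120/29, sR=24; mL=816/29, mR=60/29; mL+mR=876/29 → advance +1; mR−mL=-756/29 → turn -1·90°
n=7: pose=(-8,-8,E); sL=12, sR=60; mL=72, mR=6; mL+mR=78 → advance +1; mR−mL=-66 → turn -1·90°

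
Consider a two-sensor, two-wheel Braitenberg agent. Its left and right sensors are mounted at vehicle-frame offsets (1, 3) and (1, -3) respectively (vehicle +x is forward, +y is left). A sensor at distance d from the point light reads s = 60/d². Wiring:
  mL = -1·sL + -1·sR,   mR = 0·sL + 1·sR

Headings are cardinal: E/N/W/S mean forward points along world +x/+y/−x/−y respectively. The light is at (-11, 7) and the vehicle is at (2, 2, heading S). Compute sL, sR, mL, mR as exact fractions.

15/73 15/34 -1605/2482 15/34

left sensor world pos  = (5, 1); dL² = 292
right sensor world pos = (-1, 1); dR² = 136
sL = 60/292 = 15/73
sR = 60/136 = 15/34
mL = -1·sL + -1·sR = -1605/2482
mR = 0·sL + 1·sR = 15/34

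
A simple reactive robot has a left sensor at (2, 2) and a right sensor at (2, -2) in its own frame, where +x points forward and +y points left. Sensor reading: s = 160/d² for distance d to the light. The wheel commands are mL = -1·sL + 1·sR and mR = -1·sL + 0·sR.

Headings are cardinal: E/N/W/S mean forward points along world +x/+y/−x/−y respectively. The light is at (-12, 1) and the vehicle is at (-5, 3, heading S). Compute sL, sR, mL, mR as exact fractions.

left sensor world pos  = (-3, 1); dL² = 81
right sensor world pos = (-7, 1); dR² = 25
sL = 160/81 = 160/81
sR = 160/25 = 32/5
mL = -1·sL + 1·sR = 1792/405
mR = -1·sL + 0·sR = -160/81

160/81 32/5 1792/405 -160/81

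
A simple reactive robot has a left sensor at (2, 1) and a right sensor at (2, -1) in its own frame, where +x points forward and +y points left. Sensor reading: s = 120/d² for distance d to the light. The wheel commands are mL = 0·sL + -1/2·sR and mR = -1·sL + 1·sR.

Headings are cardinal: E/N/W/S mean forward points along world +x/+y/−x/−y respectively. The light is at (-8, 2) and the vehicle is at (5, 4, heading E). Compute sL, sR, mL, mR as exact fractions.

left sensor world pos  = (7, 5); dL² = 234
right sensor world pos = (7, 3); dR² = 226
sL = 120/234 = 20/39
sR = 120/226 = 60/113
mL = 0·sL + -1/2·sR = -30/113
mR = -1·sL + 1·sR = 80/4407

20/39 60/113 -30/113 80/4407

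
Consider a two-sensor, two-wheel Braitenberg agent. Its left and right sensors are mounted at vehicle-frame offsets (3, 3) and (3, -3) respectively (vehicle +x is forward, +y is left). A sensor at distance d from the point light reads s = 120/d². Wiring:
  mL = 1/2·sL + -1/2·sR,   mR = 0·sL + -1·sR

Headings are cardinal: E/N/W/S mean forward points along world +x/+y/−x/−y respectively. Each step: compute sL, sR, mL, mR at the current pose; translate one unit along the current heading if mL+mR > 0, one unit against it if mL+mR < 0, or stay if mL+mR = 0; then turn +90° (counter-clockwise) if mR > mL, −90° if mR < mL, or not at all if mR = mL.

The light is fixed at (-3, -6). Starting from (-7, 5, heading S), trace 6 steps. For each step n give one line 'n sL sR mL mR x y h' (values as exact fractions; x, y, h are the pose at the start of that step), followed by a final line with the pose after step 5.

n=0: pose=(-7,5,S); sL=24/13, sR=120/113; mL=576/1469, mR=-120/113; mL+mR=-984/1469 → advance -1; mR−mL=-2136/1469 → turn -1·90°
n=1: pose=(-7,6,W); sL=12/13, sR=60/137; mL=432/1781, mR=-60/137; mL+mR=-348/1781 → advance -1; mR−mL=-1212/1781 → turn -1·90°
n=2: pose=(-6,6,N); sL=40/87, sR=8/15; mL=-16/435, mR=-8/15; mL+mR=-248/435 → advance -1; mR−mL=-72/145 → turn -1·90°
n=3: pose=(-6,5,E); sL=30/49, sR=15/8; mL=-495/784, mR=-15/8; mL+mR=-1965/784 → advance -1; mR−mL=-975/784 → turn -1·90°
n=4: pose=(-7,5,S); sL=24/13, sR=120/113; mL=576/1469, mR=-120/113; mL+mR=-984/1469 → advance -1; mR−mL=-2136/1469 → turn -1·90°
n=5: pose=(-7,6,W); sL=12/13, sR=60/137; mL=432/1781, mR=-60/137; mL+mR=-348/1781 → advance -1; mR−mL=-1212/1781 → turn -1·90°

0 24/13 120/113 576/1469 -120/113 -7 5 S
1 12/13 60/137 432/1781 -60/137 -7 6 W
2 40/87 8/15 -16/435 -8/15 -6 6 N
3 30/49 15/8 -495/784 -15/8 -6 5 E
4 24/13 120/113 576/1469 -120/113 -7 5 S
5 12/13 60/137 432/1781 -60/137 -7 6 W
final -6 6 N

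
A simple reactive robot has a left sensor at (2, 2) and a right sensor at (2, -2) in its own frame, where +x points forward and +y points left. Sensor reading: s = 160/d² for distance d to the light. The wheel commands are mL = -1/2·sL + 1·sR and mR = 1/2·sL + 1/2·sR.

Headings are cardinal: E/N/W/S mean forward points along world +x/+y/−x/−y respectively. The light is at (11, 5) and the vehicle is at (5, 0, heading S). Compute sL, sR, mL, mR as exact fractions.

32/13 160/113 272/1469 2848/1469

left sensor world pos  = (7, -2); dL² = 65
right sensor world pos = (3, -2); dR² = 113
sL = 160/65 = 32/13
sR = 160/113 = 160/113
mL = -1/2·sL + 1·sR = 272/1469
mR = 1/2·sL + 1/2·sR = 2848/1469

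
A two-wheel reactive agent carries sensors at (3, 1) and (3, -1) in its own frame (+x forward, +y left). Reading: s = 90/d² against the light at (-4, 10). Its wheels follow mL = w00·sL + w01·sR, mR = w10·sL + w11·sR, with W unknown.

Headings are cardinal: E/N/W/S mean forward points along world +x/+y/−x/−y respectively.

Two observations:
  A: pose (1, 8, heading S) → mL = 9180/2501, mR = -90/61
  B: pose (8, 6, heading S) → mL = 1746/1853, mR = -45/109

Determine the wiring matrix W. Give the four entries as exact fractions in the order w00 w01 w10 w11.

obs A: pose=(1,8,S) → sL=90/61, sR=90/41, mL=9180/2501, mR=-90/61
obs B: pose=(8,6,S) → sL=45/109, sR=9/17, mL=1746/1853, mR=-45/109
sensor matrix S = [[90/61, 90/41], [45/109, 9/17]]; det S = -579960/4634353
solve [mL_A; mL_B] = S·[w00; w01] and [mR_A; mR_B] = S·[w10; w11]:
  w00 = 1, w01 = 1, w10 = -1, w11 = 0

1 1 -1 0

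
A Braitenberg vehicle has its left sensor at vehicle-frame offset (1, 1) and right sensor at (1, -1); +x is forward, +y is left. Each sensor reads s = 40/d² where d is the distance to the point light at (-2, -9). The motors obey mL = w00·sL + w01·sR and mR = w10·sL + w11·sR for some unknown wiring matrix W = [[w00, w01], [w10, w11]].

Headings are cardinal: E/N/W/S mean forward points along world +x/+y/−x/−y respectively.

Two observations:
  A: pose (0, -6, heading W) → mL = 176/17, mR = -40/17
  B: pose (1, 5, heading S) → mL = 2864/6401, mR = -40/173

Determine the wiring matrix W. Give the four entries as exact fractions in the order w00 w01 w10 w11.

1 1 0 -1

obs A: pose=(0,-6,W) → sL=8, sR=40/17, mL=176/17, mR=-40/17
obs B: pose=(1,5,S) → sL=8/37, sR=40/173, mL=2864/6401, mR=-40/173
sensor matrix S = [[8, 40/17], [8/37, 40/173]]; det S = 145920/108817
solve [mL_A; mL_B] = S·[w00; w01] and [mR_A; mR_B] = S·[w10; w11]:
  w00 = 1, w01 = 1, w10 = 0, w11 = -1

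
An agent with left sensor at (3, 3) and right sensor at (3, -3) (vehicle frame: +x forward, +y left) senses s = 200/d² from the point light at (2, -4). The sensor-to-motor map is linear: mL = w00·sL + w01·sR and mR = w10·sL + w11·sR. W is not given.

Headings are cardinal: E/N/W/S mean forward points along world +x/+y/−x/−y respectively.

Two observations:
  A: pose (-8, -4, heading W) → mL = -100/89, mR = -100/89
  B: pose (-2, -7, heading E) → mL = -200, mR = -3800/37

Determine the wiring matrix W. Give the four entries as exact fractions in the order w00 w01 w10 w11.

obs A: pose=(-8,-4,W) → sL=100/89, sR=100/89, mL=-100/89, mR=-100/89
obs B: pose=(-2,-7,E) → sL=200, sR=200/37, mL=-200, mR=-3800/37
sensor matrix S = [[100/89, 100/89], [200, 200/37]]; det S = -720000/3293
solve [mL_A; mL_B] = S·[w00; w01] and [mR_A; mR_B] = S·[w10; w11]:
  w00 = -1, w01 = 0, w10 = -1/2, w11 = -1/2

-1 0 -1/2 -1/2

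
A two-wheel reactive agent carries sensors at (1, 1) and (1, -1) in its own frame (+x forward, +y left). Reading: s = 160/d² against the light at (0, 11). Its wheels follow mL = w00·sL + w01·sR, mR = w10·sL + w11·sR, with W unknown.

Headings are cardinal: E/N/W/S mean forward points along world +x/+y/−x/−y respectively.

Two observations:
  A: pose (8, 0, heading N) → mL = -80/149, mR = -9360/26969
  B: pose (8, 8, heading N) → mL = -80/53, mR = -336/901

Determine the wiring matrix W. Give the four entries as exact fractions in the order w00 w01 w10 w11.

-1/2 0 1/2 -1

obs A: pose=(8,0,N) → sL=160/149, sR=160/181, mL=-80/149, mR=-9360/26969
obs B: pose=(8,8,N) → sL=160/53, sR=32/17, mL=-80/53, mR=-336/901
sensor matrix S = [[160/149, 160/181], [160/53, 32/17]]; det S = -15728640/24299069
solve [mL_A; mL_B] = S·[w00; w01] and [mR_A; mR_B] = S·[w10; w11]:
  w00 = -1/2, w01 = 0, w10 = 1/2, w11 = -1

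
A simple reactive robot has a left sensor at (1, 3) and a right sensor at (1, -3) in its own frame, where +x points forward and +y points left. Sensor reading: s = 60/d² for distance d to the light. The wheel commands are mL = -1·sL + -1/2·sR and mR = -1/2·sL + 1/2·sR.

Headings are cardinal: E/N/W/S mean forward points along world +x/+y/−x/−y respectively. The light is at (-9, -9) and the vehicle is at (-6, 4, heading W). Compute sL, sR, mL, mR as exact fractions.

15/26 3/13 -9/13 -9/52

left sensor world pos  = (-7, 1); dL² = 104
right sensor world pos = (-7, 7); dR² = 260
sL = 60/104 = 15/26
sR = 60/260 = 3/13
mL = -1·sL + -1/2·sR = -9/13
mR = -1/2·sL + 1/2·sR = -9/52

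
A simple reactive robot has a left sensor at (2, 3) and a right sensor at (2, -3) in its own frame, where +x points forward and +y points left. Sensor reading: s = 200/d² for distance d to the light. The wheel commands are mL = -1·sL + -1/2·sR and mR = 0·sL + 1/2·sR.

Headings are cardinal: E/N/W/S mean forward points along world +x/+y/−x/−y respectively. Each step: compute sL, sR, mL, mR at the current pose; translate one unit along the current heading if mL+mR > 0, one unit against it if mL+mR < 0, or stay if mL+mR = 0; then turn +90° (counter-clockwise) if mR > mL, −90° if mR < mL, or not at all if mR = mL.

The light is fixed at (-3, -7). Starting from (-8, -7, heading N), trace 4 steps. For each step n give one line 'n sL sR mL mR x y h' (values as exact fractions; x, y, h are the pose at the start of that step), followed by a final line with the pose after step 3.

0 50/17 25 -525/34 25/2 -8 -7 N
1 40/13 200/53 -3420/689 100/53 -8 -8 W
2 20 100/29 -630/29 50/29 -7 -8 S
3 200/13 200/13 -300/13 100/13 -7 -7 E
final -8 -7 N

n=0: pose=(-8,-7,N); sL=50/17, sR=25; mL=-525/34, mR=25/2; mL+mR=-50/17 → advance -1; mR−mL=475/17 → turn +1·90°
n=1: pose=(-8,-8,W); sL=40/13, sR=200/53; mL=-3420/689, mR=100/53; mL+mR=-40/13 → advance -1; mR−mL=4720/689 → turn +1·90°
n=2: pose=(-7,-8,S); sL=20, sR=100/29; mL=-630/29, mR=50/29; mL+mR=-20 → advance -1; mR−mL=680/29 → turn +1·90°
n=3: pose=(-7,-7,E); sL=200/13, sR=200/13; mL=-300/13, mR=100/13; mL+mR=-200/13 → advance -1; mR−mL=400/13 → turn +1·90°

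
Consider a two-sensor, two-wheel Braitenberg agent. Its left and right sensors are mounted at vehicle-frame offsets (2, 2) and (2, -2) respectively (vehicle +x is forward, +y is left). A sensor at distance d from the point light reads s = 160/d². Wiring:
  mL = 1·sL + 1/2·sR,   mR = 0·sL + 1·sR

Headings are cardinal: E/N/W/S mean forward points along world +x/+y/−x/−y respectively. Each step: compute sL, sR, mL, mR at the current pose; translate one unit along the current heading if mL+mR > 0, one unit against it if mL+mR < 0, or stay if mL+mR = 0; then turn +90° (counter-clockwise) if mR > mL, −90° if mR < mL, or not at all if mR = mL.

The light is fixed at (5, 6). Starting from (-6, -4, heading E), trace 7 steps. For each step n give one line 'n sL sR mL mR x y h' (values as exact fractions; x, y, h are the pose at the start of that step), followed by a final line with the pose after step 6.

n=0: pose=(-6,-4,E); sL=32/29, sR=32/45; mL=1904/1305, mR=32/45; mL+mR=944/435 → advance +1; mR−mL=-976/1305 → turn -1·90°
n=1: pose=(-5,-4,S); sL=10/13, sR=5/9; mL=245/234, mR=5/9; mL+mR=125/78 → advance +1; mR−mL=-115/234 → turn -1·90°
n=2: pose=(-5,-5,W); sL=160/313, sR=32/45; mL=12208/14085, mR=32/45; mL+mR=7408/4695 → advance +1; mR−mL=-2192/14085 → turn -1·90°
n=3: pose=(-6,-5,N); sL=16/25, sR=80/81; mL=2296/2025, mR=80/81; mL+mR=1432/675 → advance +1; mR−mL=-296/2025 → turn -1·90°
n=4: pose=(-6,-4,E); sL=32/29, sR=32/45; mL=1904/1305, mR=32/45; mL+mR=944/435 → advance +1; mR−mL=-976/1305 → turn -1·90°
n=5: pose=(-5,-4,S); sL=10/13, sR=5/9; mL=245/234, mR=5/9; mL+mR=125/78 → advance +1; mR−mL=-115/234 → turn -1·90°
n=6: pose=(-5,-5,W); sL=160/313, sR=32/45; mL=12208/14085, mR=32/45; mL+mR=7408/4695 → advance +1; mR−mL=-2192/14085 → turn -1·90°

0 32/29 32/45 1904/1305 32/45 -6 -4 E
1 10/13 5/9 245/234 5/9 -5 -4 S
2 160/313 32/45 12208/14085 32/45 -5 -5 W
3 16/25 80/81 2296/2025 80/81 -6 -5 N
4 32/29 32/45 1904/1305 32/45 -6 -4 E
5 10/13 5/9 245/234 5/9 -5 -4 S
6 160/313 32/45 12208/14085 32/45 -5 -5 W
final -6 -5 N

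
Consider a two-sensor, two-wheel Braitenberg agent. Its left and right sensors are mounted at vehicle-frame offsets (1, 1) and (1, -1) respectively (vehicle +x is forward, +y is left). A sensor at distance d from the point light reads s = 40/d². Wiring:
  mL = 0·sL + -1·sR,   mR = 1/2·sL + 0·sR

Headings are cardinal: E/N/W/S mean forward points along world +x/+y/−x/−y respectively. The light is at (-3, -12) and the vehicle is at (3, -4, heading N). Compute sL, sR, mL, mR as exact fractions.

left sensor world pos  = (2, -3); dL² = 106
right sensor world pos = (4, -3); dR² = 130
sL = 40/106 = 20/53
sR = 40/130 = 4/13
mL = 0·sL + -1·sR = -4/13
mR = 1/2·sL + 0·sR = 10/53

20/53 4/13 -4/13 10/53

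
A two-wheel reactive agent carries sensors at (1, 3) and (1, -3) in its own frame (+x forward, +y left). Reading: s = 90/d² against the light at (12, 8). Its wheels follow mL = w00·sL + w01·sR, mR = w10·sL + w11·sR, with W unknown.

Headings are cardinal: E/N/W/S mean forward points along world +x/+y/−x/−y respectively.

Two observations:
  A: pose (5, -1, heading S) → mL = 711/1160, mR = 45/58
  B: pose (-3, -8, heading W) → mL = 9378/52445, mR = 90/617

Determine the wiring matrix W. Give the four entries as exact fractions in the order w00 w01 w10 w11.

obs A: pose=(5,-1,S) → sL=45/58, sR=9/20, mL=711/1160, mR=45/58
obs B: pose=(-3,-8,W) → sL=90/617, sR=18/85, mL=9378/52445, mR=90/617
sensor matrix S = [[45/58, 9/20], [90/617, 18/85]]; det S = 60021/608362
solve [mL_A; mL_B] = S·[w00; w01] and [mR_A; mR_B] = S·[w10; w11]:
  w00 = 1/2, w01 = 1/2, w10 = 1, w11 = 0

1/2 1/2 1 0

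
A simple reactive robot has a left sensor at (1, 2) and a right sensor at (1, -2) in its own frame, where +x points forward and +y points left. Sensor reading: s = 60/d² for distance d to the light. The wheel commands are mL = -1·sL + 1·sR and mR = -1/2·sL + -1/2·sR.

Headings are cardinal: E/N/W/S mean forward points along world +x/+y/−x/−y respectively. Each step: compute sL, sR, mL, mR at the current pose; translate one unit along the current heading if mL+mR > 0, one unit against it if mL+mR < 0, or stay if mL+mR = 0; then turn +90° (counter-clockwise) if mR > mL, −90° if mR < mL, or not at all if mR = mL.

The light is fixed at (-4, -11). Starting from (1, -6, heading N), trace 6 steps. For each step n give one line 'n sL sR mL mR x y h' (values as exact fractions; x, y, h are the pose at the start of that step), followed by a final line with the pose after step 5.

0 4/3 12/17 -32/51 -52/51 1 -6 N
1 5/6 3/2 2/3 -7/6 1 -7 E
2 4/3 60/13 128/39 -116/39 0 -7 S
3 6 30/17 -72/17 -66/17 0 -8 W
4 60/53 60/13 2400/689 -1980/689 1 -8 S
5 15/4 15/8 -15/8 -45/16 1 -9 W
final 2 -9 N

n=0: pose=(1,-6,N); sL=4/3, sR=12/17; mL=-32/51, mR=-52/51; mL+mR=-28/17 → advance -1; mR−mL=-20/51 → turn -1·90°
n=1: pose=(1,-7,E); sL=5/6, sR=3/2; mL=2/3, mR=-7/6; mL+mR=-1/2 → advance -1; mR−mL=-11/6 → turn -1·90°
n=2: pose=(0,-7,S); sL=4/3, sR=60/13; mL=128/39, mR=-116/39; mL+mR=4/13 → advance +1; mR−mL=-244/39 → turn -1·90°
n=3: pose=(0,-8,W); sL=6, sR=30/17; mL=-72/17, mR=-66/17; mL+mR=-138/17 → advance -1; mR−mL=6/17 → turn +1·90°
n=4: pose=(1,-8,S); sL=60/53, sR=60/13; mL=2400/689, mR=-1980/689; mL+mR=420/689 → advance +1; mR−mL=-4380/689 → turn -1·90°
n=5: pose=(1,-9,W); sL=15/4, sR=15/8; mL=-15/8, mR=-45/16; mL+mR=-75/16 → advance -1; mR−mL=-15/16 → turn -1·90°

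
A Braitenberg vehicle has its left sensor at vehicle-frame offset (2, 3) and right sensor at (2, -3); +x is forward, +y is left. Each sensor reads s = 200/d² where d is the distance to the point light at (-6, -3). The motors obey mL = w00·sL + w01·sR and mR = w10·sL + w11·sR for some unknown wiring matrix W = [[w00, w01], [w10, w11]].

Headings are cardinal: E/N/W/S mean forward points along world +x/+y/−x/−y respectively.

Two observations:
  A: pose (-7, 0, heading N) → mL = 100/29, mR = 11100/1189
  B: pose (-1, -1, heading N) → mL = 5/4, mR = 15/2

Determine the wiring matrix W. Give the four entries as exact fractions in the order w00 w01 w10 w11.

obs A: pose=(-7,0,N) → sL=200/41, sR=200/29, mL=100/29, mR=11100/1189
obs B: pose=(-1,-1,N) → sL=10, sR=5/2, mL=5/4, mR=15/2
sensor matrix S = [[200/41, 200/29], [10, 5/2]]; det S = -67500/1189
solve [mL_A; mL_B] = S·[w00; w01] and [mR_A; mR_B] = S·[w10; w11]:
  w00 = 0, w01 = 1/2, w10 = 1/2, w11 = 1

0 1/2 1/2 1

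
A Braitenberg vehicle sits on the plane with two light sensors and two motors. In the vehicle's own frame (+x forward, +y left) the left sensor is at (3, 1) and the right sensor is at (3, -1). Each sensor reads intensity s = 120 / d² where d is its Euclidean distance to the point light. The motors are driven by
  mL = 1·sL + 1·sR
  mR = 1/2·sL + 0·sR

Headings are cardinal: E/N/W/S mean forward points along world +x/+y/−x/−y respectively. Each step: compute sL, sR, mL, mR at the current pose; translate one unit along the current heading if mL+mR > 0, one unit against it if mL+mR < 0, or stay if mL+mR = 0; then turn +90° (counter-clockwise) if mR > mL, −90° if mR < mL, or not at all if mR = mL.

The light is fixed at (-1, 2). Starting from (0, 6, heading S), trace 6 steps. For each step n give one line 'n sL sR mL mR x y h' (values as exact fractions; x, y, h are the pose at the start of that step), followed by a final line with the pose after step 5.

n=0: pose=(0,6,S); sL=24, sR=120; mL=144, mR=12; mL+mR=156 → advance +1; mR−mL=-132 → turn -1·90°
n=1: pose=(0,5,W); sL=15, sR=6; mL=21, mR=15/2; mL+mR=57/2 → advance +1; mR−mL=-27/2 → turn -1·90°
n=2: pose=(-1,5,N); sL=120/37, sR=120/37; mL=240/37, mR=60/37; mL+mR=300/37 → advance +1; mR−mL=-180/37 → turn -1·90°
n=3: pose=(-1,6,E); sL=60/17, sR=20/3; mL=520/51, mR=30/17; mL+mR=610/51 → advance +1; mR−mL=-430/51 → turn -1·90°
n=4: pose=(0,6,S); sL=24, sR=120; mL=144, mR=12; mL+mR=156 → advance +1; mR−mL=-132 → turn -1·90°
n=5: pose=(0,5,W); sL=15, sR=6; mL=21, mR=15/2; mL+mR=57/2 → advance +1; mR−mL=-27/2 → turn -1·90°

0 24 120 144 12 0 6 S
1 15 6 21 15/2 0 5 W
2 120/37 120/37 240/37 60/37 -1 5 N
3 60/17 20/3 520/51 30/17 -1 6 E
4 24 120 144 12 0 6 S
5 15 6 21 15/2 0 5 W
final -1 5 N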